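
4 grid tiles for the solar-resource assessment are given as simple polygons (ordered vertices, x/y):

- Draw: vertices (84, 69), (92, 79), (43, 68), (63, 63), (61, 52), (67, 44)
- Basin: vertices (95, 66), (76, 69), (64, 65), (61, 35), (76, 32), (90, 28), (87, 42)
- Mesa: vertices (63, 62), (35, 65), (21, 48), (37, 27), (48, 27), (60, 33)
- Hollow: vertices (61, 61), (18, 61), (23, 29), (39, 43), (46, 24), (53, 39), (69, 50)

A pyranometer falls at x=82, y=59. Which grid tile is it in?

Basin

Cast a ray rightward from (82, 59). For each polygon, the edges (by vertex number in listed order) whose endpoints lie on opposite sides of y = 59, where each meets that height, and whether that is right or left of the point:
Draw: 4–5 at x≈62.3 (left), 6–1 at x≈77.2 (left) → 0 crossings.
Basin: 3–4 at x≈63.4 (left), 7–1 at x≈92.7 (right) → 1 crossing.
Mesa: 2–3 at x≈30.1 (left), 6–1 at x≈62.7 (left) → 0 crossings.
Hollow: 2–3 at x≈18.3 (left), 7–1 at x≈62.5 (left) → 0 crossings.
Only Basin has an odd count, so the point is inside Basin.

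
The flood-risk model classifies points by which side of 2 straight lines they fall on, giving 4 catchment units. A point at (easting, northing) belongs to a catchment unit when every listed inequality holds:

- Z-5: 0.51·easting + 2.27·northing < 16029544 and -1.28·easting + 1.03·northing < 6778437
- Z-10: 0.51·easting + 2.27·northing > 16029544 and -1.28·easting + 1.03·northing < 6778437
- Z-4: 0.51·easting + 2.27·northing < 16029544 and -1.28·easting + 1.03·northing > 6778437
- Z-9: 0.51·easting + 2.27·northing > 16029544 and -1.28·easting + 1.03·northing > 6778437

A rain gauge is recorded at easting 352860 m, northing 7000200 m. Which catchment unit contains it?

0.51·352860 + 2.27·7000200 = 16070412.600, which is > 16029544
-1.28·352860 + 1.03·7000200 = 6758545.200, which is < 6778437
This sign pattern matches Z-10.

Z-10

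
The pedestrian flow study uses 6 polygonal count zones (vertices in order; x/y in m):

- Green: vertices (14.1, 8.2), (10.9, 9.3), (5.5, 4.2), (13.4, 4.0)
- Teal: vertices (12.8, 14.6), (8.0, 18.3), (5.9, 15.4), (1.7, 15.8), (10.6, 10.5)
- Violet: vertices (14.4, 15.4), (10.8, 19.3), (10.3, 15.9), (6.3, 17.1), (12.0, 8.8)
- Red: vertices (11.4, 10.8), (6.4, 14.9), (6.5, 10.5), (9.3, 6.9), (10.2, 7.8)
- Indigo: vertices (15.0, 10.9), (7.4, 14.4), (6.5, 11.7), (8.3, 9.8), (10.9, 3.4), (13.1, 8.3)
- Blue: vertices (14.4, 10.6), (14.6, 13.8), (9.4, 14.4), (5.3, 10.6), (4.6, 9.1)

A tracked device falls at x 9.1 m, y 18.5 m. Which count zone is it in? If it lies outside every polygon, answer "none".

Cast a ray rightward from (9.1, 18.5). For each polygon, the edges (by vertex number in listed order) whose endpoints lie on opposite sides of y = 18.5, where each meets that height, and whether that is right or left of the point:
Green: no edge straddles that height → 0 crossings.
Teal: no edge straddles that height → 0 crossings.
Violet: 1–2 at x≈11.54 (right), 2–3 at x≈10.68 (right) → 2 crossings.
Red: no edge straddles that height → 0 crossings.
Indigo: no edge straddles that height → 0 crossings.
Blue: no edge straddles that height → 0 crossings.
All counts are even, so the point lies outside every listed polygon.

none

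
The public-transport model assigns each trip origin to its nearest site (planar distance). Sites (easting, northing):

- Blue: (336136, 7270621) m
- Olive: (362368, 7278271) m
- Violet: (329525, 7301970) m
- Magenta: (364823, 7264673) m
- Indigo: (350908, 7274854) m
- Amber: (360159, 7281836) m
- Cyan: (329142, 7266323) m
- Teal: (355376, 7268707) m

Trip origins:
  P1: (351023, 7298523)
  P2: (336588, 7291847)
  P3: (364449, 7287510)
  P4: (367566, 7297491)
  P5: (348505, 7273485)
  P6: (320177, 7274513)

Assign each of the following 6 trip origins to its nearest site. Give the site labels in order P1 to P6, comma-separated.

P1 → Amber (d²=361922465.00)
P2 → Violet (d²=152361098.00)
P3 → Amber (d²=50598376.00)
P4 → Amber (d²=299942674.00)
P5 → Indigo (d²=7648570.00)
P6 → Cyan (d²=147447325.00)

Amber, Violet, Amber, Amber, Indigo, Cyan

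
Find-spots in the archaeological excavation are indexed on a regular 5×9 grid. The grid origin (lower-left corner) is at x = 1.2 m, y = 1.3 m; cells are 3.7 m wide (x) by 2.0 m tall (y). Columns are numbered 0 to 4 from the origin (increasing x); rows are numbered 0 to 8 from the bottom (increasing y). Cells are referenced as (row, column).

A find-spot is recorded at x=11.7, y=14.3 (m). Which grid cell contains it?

(6, 2)

Column index: ⌊(11.7 − 1.2) / 3.7⌋ = ⌊2.838⌋ = 2
Row offset from origin: ⌊(14.3 − 1.3) / 2.0⌋ = ⌊6.500⌋ = 6 → row 6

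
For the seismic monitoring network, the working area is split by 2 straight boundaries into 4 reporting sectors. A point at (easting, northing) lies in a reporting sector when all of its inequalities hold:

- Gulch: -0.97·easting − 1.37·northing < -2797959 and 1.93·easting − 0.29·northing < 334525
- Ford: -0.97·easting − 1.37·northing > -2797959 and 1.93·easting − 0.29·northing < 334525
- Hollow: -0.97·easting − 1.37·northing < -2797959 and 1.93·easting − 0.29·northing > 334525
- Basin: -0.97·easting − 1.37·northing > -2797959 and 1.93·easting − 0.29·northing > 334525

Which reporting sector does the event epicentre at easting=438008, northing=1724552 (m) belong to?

Basin

-0.97·438008 − 1.37·1724552 = -2787504.000, which is > -2797959
1.93·438008 − 0.29·1724552 = 345235.360, which is > 334525
This sign pattern matches Basin.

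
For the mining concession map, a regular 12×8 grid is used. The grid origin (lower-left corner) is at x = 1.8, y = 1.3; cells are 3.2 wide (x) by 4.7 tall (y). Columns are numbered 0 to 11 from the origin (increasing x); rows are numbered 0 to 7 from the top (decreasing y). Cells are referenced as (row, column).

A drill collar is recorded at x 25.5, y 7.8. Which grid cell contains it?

(6, 7)

Column index: ⌊(25.5 − 1.8) / 3.2⌋ = ⌊7.406⌋ = 7
Row offset from origin: ⌊(7.8 − 1.3) / 4.7⌋ = ⌊1.383⌋ = 1 → row 6 (counted from top)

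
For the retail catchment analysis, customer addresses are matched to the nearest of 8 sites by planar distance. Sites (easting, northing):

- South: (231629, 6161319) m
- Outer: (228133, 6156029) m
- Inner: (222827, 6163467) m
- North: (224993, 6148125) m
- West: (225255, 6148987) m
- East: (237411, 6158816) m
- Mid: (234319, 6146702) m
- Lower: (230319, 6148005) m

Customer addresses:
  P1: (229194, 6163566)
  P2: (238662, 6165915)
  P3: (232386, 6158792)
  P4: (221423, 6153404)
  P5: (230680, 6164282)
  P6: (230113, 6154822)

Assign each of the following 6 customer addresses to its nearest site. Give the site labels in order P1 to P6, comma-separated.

P1 → South (d²=10978234.00)
P2 → East (d²=51960802.00)
P3 → South (d²=6958778.00)
P4 → West (d²=34194113.00)
P5 → South (d²=9679970.00)
P6 → Outer (d²=5377249.00)

South, East, South, West, South, Outer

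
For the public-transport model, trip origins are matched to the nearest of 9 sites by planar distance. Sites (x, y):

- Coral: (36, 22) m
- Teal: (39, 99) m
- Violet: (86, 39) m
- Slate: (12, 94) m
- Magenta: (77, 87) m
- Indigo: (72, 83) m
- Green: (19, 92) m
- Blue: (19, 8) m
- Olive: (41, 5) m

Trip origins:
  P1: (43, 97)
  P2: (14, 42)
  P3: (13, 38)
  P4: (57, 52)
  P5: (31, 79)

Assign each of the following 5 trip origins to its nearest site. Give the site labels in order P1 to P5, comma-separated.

P1 → Teal (d²=20.00)
P2 → Coral (d²=884.00)
P3 → Coral (d²=785.00)
P4 → Violet (d²=1010.00)
P5 → Green (d²=313.00)

Teal, Coral, Coral, Violet, Green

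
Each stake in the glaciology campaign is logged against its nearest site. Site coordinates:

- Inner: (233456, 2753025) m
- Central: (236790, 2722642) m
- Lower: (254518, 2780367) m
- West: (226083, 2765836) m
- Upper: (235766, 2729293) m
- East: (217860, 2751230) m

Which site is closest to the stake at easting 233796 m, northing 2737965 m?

Squared distances to each site:
Inner: 226919200.000; Central: 243758365.000; Lower: 2227330888.000; West: 836283010.000; Upper: 79084484.000; East: 429916321.000.
Minimum at Upper.

Upper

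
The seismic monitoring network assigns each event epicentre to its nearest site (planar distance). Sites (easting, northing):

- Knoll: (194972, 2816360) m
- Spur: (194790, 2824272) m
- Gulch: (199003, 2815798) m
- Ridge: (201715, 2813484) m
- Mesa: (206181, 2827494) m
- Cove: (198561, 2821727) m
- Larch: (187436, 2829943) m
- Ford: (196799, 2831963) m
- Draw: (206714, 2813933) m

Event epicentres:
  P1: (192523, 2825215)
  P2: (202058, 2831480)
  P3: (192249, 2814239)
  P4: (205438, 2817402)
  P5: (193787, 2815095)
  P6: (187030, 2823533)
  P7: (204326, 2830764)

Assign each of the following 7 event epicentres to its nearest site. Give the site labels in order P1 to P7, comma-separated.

Spur, Ford, Knoll, Draw, Knoll, Larch, Mesa

P1 → Spur (d²=6028538.00)
P2 → Ford (d²=27890370.00)
P3 → Knoll (d²=11913370.00)
P4 → Draw (d²=13662137.00)
P5 → Knoll (d²=3004450.00)
P6 → Larch (d²=41252936.00)
P7 → Mesa (d²=14133925.00)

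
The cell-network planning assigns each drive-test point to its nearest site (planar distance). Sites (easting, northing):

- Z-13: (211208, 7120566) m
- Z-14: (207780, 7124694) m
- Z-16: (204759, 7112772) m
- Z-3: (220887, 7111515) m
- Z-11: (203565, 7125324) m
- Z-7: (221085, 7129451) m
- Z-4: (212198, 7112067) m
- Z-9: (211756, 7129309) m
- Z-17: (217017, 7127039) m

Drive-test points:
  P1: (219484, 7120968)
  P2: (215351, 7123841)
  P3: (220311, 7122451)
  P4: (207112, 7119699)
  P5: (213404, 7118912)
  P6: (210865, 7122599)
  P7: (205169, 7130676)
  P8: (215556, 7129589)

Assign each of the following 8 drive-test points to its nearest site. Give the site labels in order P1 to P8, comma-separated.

P1 → Z-17 (d²=42943130.00)
P2 → Z-17 (d²=13002760.00)
P3 → Z-17 (d²=31900180.00)
P4 → Z-13 (d²=17528905.00)
P5 → Z-13 (d²=7558132.00)
P6 → Z-13 (d²=4250738.00)
P7 → Z-11 (d²=31216720.00)
P8 → Z-17 (d²=8637021.00)

Z-17, Z-17, Z-17, Z-13, Z-13, Z-13, Z-11, Z-17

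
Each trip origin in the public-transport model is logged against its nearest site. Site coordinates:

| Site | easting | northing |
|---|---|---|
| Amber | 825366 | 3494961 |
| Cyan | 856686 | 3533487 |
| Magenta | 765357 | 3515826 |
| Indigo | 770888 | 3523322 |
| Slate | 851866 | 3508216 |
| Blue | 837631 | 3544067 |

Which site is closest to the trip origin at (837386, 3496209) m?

Squared distances to each site:
Amber: 146037904.000; Cyan: 1762139284.000; Magenta: 5573003530.000; Indigo: 5157098773.000; Slate: 353838449.000; Blue: 2290448189.000.
Minimum at Amber.

Amber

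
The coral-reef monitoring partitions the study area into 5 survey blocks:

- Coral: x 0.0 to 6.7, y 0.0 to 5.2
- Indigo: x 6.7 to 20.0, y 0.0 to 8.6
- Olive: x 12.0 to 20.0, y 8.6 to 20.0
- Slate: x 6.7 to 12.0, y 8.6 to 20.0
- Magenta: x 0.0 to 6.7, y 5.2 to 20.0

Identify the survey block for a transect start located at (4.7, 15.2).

Magenta

The point has x = 4.7 and y = 15.2.
Only Magenta satisfies 0.0 ≤ x ≤ 6.7 and 5.2 ≤ y ≤ 20.0.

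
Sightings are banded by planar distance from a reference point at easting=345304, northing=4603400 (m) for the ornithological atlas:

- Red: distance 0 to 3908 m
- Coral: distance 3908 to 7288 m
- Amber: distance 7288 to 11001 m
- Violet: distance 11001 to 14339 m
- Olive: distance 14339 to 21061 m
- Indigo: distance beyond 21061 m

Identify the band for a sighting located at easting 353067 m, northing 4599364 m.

Amber

Distance = √((353067−345304)² + (4599364−4603400)²) = √(60264169.000 + 16289296.000) = 8749.484 m.
7288 ≤ 8749.484 < 11001 → Amber.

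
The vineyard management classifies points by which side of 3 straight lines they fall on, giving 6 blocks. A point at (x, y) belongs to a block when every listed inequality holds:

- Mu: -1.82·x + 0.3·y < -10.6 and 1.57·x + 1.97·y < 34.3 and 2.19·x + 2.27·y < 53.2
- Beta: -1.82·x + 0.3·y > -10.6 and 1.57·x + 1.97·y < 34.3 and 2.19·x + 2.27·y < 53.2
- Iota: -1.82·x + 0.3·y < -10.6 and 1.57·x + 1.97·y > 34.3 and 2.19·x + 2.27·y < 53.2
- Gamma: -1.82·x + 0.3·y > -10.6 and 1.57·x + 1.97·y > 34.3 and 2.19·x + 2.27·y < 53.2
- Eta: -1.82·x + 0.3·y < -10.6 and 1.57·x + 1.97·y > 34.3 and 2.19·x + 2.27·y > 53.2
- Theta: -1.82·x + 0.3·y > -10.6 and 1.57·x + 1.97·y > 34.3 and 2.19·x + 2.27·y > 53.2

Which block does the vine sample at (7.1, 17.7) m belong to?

Theta

-1.82·7.1 + 0.3·17.7 = -7.612, which is > -10.6
1.57·7.1 + 1.97·17.7 = 46.016, which is > 34.3
2.19·7.1 + 2.27·17.7 = 55.728, which is > 53.2
This sign pattern matches Theta.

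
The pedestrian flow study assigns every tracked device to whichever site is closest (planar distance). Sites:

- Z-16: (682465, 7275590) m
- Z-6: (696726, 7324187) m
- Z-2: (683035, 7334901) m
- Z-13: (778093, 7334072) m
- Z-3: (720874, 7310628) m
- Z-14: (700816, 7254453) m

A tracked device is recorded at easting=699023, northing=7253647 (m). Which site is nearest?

Z-14

Squared distances to each site:
Z-16: 755662613.000; Z-6: 4981167809.000; Z-2: 6857828660.000; Z-13: 12720245525.000; Z-3: 3724300562.000; Z-14: 3864485.000.
Minimum at Z-14.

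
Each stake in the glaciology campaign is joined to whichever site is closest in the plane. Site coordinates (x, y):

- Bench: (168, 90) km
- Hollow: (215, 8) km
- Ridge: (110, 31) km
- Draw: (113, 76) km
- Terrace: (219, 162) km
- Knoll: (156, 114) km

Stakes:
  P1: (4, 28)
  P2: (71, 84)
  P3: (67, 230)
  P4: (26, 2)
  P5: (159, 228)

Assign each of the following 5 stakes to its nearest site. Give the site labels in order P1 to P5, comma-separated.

P1 → Ridge (d²=11245.00)
P2 → Draw (d²=1828.00)
P3 → Knoll (d²=21377.00)
P4 → Ridge (d²=7897.00)
P5 → Terrace (d²=7956.00)

Ridge, Draw, Knoll, Ridge, Terrace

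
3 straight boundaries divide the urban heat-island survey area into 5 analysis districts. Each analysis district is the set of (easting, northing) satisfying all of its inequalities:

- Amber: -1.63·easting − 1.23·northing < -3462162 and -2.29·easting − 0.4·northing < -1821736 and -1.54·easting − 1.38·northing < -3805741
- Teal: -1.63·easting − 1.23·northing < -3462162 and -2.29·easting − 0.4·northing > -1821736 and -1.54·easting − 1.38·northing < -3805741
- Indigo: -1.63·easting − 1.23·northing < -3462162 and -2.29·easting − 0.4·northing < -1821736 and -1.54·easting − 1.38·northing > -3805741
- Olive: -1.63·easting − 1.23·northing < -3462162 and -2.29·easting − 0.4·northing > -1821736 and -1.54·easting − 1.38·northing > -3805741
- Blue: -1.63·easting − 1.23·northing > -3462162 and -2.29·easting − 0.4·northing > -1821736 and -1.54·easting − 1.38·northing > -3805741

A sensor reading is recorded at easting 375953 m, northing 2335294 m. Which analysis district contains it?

-1.63·375953 − 1.23·2335294 = -3485215.010, which is < -3462162
-2.29·375953 − 0.4·2335294 = -1795049.970, which is > -1821736
-1.54·375953 − 1.38·2335294 = -3801673.340, which is > -3805741
This sign pattern matches Olive.

Olive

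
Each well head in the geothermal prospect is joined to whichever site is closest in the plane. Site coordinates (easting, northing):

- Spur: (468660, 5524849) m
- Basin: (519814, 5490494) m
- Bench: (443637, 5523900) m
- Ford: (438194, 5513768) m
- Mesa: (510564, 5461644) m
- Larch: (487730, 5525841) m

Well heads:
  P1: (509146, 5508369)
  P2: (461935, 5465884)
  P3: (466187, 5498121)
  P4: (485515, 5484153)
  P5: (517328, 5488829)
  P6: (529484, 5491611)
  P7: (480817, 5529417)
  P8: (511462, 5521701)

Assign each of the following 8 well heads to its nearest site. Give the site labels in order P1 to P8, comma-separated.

P1 → Basin (d²=433321849.00)
P2 → Mesa (d²=2382757241.00)
P3 → Spur (d²=720501713.00)
P4 → Mesa (d²=1134107482.00)
P5 → Basin (d²=8952421.00)
P6 → Basin (d²=94756589.00)
P7 → Larch (d²=60577345.00)
P8 → Larch (d²=580347424.00)

Basin, Mesa, Spur, Mesa, Basin, Basin, Larch, Larch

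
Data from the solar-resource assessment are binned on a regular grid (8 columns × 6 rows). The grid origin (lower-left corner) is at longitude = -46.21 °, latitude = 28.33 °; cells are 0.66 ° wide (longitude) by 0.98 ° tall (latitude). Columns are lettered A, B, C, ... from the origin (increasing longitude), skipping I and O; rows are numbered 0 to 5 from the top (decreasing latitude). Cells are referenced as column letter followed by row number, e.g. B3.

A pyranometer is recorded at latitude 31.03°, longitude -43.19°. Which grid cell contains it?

E3

Column index: ⌊(-43.19 − -46.21) / 0.66⌋ = ⌊4.576⌋ = 4 → column E
Row offset from origin: ⌊(31.03 − 28.33) / 0.98⌋ = ⌊2.755⌋ = 2 → row 3 (counted from top)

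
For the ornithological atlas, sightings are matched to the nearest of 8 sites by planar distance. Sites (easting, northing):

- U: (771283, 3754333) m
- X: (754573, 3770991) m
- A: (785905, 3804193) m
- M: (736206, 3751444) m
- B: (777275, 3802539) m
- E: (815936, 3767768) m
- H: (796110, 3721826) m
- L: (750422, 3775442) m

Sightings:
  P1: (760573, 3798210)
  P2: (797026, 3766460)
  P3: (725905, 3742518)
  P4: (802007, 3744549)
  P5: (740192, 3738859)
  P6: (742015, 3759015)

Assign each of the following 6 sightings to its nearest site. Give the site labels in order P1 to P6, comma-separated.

B, E, M, H, M, M

P1 → B (d²=297697045.00)
P2 → E (d²=359298964.00)
P3 → M (d²=185784077.00)
P4 → H (d²=551109338.00)
P5 → M (d²=174270421.00)
P6 → M (d²=91064522.00)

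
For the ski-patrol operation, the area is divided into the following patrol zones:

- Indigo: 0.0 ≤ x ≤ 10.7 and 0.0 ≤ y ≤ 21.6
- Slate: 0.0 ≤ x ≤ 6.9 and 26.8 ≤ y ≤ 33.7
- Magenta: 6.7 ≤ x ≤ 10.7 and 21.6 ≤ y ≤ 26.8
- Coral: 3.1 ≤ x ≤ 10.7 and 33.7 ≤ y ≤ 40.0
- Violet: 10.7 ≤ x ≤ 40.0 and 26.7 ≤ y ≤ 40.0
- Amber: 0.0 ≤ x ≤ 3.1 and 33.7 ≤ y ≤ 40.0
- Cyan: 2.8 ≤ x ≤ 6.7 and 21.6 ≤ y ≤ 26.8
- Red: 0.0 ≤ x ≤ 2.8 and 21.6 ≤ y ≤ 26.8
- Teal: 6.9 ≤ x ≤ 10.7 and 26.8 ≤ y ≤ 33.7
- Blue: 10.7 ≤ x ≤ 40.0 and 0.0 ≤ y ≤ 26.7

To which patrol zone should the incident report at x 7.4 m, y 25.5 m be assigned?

The point has x = 7.4 and y = 25.5.
Only Magenta satisfies 6.7 ≤ x ≤ 10.7 and 21.6 ≤ y ≤ 26.8.

Magenta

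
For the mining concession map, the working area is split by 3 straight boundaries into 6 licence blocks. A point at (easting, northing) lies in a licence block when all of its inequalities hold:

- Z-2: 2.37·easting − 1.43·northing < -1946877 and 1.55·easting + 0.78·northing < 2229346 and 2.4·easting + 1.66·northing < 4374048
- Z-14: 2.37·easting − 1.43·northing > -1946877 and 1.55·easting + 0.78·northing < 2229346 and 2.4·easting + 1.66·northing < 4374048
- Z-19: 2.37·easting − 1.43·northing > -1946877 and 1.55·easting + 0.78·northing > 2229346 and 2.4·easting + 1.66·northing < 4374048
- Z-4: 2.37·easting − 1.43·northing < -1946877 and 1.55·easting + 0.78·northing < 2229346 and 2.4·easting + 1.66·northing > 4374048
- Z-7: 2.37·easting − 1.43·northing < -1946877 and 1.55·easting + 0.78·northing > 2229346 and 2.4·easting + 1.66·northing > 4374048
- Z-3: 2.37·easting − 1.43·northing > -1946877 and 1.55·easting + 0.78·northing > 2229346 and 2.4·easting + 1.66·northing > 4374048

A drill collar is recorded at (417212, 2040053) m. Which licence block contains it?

2.37·417212 − 1.43·2040053 = -1928483.350, which is > -1946877
1.55·417212 + 0.78·2040053 = 2237919.940, which is > 2229346
2.4·417212 + 1.66·2040053 = 4387796.780, which is > 4374048
This sign pattern matches Z-3.

Z-3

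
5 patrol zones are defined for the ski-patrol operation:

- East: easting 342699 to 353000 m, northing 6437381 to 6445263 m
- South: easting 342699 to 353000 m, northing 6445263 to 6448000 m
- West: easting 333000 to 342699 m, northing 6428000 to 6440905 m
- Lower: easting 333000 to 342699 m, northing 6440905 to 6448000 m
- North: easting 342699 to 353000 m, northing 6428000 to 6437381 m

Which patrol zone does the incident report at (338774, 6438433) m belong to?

West

The point has easting = 338774 and northing = 6438433.
Only West satisfies 333000 ≤ easting ≤ 342699 and 6428000 ≤ northing ≤ 6440905.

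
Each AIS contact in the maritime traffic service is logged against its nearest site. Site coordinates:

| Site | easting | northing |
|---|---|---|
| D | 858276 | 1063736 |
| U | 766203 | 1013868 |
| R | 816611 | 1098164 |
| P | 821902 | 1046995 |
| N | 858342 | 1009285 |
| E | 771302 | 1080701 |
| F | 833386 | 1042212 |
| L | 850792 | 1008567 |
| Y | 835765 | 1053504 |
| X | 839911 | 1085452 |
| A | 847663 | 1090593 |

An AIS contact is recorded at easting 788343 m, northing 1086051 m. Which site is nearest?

E

Squared distances to each site:
D: 5388583714.000; U: 5700565089.000; R: 945804593.000; P: 2651577617.000; N: 10792878757.000; E: 319018181.000; F: 3950729770.000; L: 9903647857.000; Y: 3308153293.000; X: 2659617425.000; A: 3539492164.000.
Minimum at E.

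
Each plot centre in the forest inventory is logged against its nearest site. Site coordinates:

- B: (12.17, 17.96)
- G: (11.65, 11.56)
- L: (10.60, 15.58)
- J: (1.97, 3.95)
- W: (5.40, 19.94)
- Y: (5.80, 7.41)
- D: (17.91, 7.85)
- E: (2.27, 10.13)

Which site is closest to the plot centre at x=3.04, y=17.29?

Squared distances to each site:
B: 83.806; G: 106.965; L: 60.078; J: 179.101; W: 12.592; Y: 105.232; D: 310.231; E: 51.858.
Minimum at W.

W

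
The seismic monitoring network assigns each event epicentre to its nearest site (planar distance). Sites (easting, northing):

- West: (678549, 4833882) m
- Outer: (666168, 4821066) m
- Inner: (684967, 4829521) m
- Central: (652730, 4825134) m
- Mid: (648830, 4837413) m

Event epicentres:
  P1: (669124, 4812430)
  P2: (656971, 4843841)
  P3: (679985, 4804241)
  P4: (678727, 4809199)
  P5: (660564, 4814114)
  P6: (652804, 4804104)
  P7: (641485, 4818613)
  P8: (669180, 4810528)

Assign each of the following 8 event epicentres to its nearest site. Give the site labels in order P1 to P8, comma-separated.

P1 → Outer (d²=83318432.00)
P2 → Mid (d²=107595065.00)
P3 → Outer (d²=473990114.00)
P4 → Outer (d²=298554170.00)
P5 → Outer (d²=79735120.00)
P6 → Central (d²=442266376.00)
P7 → Central (d²=168973466.00)
P8 → Outer (d²=120121588.00)

Outer, Mid, Outer, Outer, Outer, Central, Central, Outer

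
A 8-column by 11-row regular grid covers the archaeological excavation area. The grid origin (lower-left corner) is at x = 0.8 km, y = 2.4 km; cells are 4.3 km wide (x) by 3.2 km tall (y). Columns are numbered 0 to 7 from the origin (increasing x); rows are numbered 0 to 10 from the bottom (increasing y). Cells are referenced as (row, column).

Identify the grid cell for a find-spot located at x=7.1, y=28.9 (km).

Column index: ⌊(7.1 − 0.8) / 4.3⌋ = ⌊1.465⌋ = 1
Row offset from origin: ⌊(28.9 − 2.4) / 3.2⌋ = ⌊8.281⌋ = 8 → row 8

(8, 1)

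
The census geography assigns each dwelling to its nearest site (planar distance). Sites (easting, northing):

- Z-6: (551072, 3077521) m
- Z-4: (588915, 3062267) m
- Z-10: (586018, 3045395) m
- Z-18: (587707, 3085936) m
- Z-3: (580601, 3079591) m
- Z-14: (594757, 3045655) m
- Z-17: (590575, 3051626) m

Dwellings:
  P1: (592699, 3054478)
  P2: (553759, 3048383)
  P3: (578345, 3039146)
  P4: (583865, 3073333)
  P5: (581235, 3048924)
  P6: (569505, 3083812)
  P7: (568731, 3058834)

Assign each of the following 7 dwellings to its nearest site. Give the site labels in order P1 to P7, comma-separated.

Z-17, Z-6, Z-10, Z-3, Z-10, Z-3, Z-4

P1 → Z-17 (d²=12645280.00)
P2 → Z-6 (d²=856243013.00)
P3 → Z-10 (d²=97924930.00)
P4 → Z-3 (d²=49816260.00)
P5 → Z-10 (d²=35330930.00)
P6 → Z-3 (d²=140938057.00)
P7 → Z-4 (d²=419179345.00)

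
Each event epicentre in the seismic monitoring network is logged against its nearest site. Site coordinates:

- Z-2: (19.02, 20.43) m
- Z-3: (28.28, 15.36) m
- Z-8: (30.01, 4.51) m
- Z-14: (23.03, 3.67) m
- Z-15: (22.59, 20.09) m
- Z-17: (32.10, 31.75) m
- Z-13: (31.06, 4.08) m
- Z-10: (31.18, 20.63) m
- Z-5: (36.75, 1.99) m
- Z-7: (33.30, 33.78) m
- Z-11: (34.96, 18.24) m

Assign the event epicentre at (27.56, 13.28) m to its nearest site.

Squared distances to each site:
Z-2: 124.054; Z-3: 4.845; Z-8: 82.915; Z-14: 112.873; Z-15: 71.077; Z-17: 361.752; Z-13: 96.890; Z-10: 67.127; Z-5: 211.920; Z-7: 453.198; Z-11: 79.362.
Minimum at Z-3.

Z-3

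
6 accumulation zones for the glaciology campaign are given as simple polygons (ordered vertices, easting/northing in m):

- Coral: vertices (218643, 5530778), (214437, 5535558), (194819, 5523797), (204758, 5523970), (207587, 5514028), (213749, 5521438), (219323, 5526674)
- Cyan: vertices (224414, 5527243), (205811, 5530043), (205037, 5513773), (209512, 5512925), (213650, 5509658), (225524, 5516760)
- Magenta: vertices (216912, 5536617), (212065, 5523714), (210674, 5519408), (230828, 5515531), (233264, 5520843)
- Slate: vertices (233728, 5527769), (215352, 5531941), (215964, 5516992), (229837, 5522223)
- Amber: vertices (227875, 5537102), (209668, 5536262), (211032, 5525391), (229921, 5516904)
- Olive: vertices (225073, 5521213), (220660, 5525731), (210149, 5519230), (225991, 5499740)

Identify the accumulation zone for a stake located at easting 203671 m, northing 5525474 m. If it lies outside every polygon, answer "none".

Cast a ray rightward from (203671, 5525474). For each polygon, the edges (by vertex number in listed order) whose endpoints lie on opposite sides of northing = 5525474, where each meets that height, and whether that is right or left of the point:
Coral: 2–3 at easting≈197616.3 (left), 6–7 at easting≈218045.5 (right) → 1 crossing.
Cyan: 2–3 at easting≈205593.6 (right), 6–1 at easting≈224601.3 (right) → 2 crossings.
Magenta: 1–2 at easting≈212726.1 (right), 5–1 at easting≈228463.3 (right) → 2 crossings.
Slate: 2–3 at easting≈215616.8 (right), 4–1 at easting≈232117.9 (right) → 2 crossings.
Amber: 2–3 at easting≈211021.6 (right), 4–1 at easting≈229052.9 (right) → 2 crossings.
Olive: 1–2 at easting≈220911.0 (right), 2–3 at easting≈220244.5 (right) → 2 crossings.
Only Coral has an odd count, so the point is inside Coral.

Coral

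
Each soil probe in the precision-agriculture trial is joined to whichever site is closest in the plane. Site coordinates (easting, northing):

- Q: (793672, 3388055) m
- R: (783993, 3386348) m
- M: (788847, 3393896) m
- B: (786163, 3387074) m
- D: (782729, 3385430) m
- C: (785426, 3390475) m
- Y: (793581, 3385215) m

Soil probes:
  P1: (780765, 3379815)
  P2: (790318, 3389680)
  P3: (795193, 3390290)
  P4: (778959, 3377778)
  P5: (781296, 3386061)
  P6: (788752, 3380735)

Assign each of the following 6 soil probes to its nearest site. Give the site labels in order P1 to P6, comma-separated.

P1 → D (d²=35385521.00)
P2 → Q (d²=13889941.00)
P3 → Q (d²=7308666.00)
P4 → D (d²=72766004.00)
P5 → D (d²=2451650.00)
P6 → Y (d²=43389641.00)

D, Q, Q, D, D, Y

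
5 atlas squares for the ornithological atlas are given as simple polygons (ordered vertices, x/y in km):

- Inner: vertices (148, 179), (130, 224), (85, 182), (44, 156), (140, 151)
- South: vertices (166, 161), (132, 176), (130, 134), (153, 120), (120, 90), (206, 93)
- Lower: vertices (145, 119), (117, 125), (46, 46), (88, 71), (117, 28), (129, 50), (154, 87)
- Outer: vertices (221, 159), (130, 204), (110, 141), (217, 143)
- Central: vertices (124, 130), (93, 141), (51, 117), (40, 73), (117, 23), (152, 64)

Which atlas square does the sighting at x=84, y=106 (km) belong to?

Central

Cast a ray rightward from (84, 106). For each polygon, the edges (by vertex number in listed order) whose endpoints lie on opposite sides of y = 106, where each meets that height, and whether that is right or left of the point:
Inner: no edge straddles that height → 0 crossings.
South: 4–5 at x≈137.6 (right), 6–1 at x≈198.4 (right) → 2 crossings.
Lower: 2–3 at x≈99.9 (right), 7–1 at x≈148.7 (right) → 2 crossings.
Outer: no edge straddles that height → 0 crossings.
Central: 3–4 at x≈48.2 (left), 6–1 at x≈134.2 (right) → 1 crossing.
Only Central has an odd count, so the point is inside Central.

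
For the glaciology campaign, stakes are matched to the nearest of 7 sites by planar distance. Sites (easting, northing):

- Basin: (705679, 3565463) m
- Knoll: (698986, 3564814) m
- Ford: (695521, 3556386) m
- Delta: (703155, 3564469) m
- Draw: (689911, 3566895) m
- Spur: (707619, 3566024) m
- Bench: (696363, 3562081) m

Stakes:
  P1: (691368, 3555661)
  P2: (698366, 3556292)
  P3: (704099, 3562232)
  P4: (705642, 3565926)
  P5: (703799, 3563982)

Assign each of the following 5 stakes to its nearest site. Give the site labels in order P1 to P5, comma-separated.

P1 → Ford (d²=17773034.00)
P2 → Ford (d²=8102861.00)
P3 → Delta (d²=5895305.00)
P4 → Basin (d²=215738.00)
P5 → Delta (d²=651905.00)

Ford, Ford, Delta, Basin, Delta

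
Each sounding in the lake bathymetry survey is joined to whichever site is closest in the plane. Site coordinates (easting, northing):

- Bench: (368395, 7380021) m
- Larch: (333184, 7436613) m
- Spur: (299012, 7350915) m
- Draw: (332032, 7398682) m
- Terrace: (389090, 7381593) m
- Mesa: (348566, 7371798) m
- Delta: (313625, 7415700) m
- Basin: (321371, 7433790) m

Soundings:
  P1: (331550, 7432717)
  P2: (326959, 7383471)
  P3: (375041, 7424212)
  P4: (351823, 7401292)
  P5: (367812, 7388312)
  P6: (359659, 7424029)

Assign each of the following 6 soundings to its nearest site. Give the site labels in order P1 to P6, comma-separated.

Larch, Draw, Larch, Draw, Bench, Larch

P1 → Larch (d²=17848772.00)
P2 → Draw (d²=257109850.00)
P3 → Larch (d²=1905793250.00)
P4 → Draw (d²=398495781.00)
P5 → Bench (d²=69080570.00)
P6 → Larch (d²=859282681.00)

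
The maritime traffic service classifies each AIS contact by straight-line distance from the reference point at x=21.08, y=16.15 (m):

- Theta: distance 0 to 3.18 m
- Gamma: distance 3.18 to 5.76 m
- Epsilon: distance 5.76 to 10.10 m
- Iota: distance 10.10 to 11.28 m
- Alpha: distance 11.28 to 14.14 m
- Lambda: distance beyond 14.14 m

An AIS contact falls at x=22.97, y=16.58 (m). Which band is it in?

Theta

Distance = √((22.97−21.08)² + (16.58−16.15)²) = √(3.572 + 0.185) = 1.938 m.
0 ≤ 1.938 < 3.18 → Theta.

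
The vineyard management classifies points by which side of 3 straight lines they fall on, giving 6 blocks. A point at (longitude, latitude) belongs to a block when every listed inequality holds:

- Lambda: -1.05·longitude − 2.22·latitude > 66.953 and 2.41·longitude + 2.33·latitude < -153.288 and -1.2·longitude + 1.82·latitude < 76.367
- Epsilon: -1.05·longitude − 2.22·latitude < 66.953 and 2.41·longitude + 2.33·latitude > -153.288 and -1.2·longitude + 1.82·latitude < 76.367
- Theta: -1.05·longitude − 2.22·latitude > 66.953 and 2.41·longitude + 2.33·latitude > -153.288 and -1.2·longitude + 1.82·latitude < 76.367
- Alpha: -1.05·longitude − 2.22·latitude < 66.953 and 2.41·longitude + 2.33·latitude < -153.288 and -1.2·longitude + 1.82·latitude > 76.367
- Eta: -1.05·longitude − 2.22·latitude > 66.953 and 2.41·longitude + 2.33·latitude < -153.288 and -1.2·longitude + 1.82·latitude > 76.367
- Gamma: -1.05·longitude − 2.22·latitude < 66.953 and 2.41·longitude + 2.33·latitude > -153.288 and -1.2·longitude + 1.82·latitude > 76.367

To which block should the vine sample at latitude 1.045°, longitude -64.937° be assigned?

-1.05·-64.937 − 2.22·1.045 = 65.864, which is < 66.953
2.41·-64.937 + 2.33·1.045 = -154.063, which is < -153.288
-1.2·-64.937 + 1.82·1.045 = 79.826, which is > 76.367
This sign pattern matches Alpha.

Alpha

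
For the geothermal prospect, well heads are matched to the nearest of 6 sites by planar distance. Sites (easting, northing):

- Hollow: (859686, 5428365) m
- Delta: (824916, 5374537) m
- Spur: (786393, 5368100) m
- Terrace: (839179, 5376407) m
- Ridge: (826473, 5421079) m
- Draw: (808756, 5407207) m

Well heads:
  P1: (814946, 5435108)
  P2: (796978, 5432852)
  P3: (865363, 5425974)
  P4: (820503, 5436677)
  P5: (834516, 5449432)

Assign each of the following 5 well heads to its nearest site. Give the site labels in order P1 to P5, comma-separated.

P1 → Ridge (d²=329684570.00)
P2 → Draw (d²=796387309.00)
P3 → Hollow (d²=37945210.00)
P4 → Ridge (d²=278938504.00)
P5 → Ridge (d²=868582458.00)

Ridge, Draw, Hollow, Ridge, Ridge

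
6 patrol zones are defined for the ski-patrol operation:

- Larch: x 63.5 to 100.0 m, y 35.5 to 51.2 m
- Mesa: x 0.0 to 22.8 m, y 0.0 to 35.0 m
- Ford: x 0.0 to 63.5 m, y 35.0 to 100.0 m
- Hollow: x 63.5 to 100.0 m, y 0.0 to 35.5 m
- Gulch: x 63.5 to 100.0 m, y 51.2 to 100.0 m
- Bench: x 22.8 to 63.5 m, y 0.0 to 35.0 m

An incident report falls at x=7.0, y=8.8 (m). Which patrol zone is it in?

The point has x = 7.0 and y = 8.8.
Only Mesa satisfies 0.0 ≤ x ≤ 22.8 and 0.0 ≤ y ≤ 35.0.

Mesa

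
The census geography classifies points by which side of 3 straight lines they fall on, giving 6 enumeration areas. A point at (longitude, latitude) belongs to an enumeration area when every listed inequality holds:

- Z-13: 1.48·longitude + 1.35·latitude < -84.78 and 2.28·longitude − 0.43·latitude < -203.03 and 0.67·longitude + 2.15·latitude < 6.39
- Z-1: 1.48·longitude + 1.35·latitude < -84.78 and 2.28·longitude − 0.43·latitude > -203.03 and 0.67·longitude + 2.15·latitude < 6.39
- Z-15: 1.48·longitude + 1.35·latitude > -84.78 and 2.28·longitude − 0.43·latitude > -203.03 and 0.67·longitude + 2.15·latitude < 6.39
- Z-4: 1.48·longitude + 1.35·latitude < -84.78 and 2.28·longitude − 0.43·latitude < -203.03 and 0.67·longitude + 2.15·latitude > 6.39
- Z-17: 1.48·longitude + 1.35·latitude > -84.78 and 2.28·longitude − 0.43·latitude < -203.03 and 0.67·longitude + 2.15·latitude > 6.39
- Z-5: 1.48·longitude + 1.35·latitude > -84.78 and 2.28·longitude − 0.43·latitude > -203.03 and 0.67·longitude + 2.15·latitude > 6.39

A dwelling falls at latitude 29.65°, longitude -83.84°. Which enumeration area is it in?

Z-17

1.48·-83.84 + 1.35·29.65 = -84.056, which is > -84.78
2.28·-83.84 − 0.43·29.65 = -203.905, which is < -203.03
0.67·-83.84 + 2.15·29.65 = 7.575, which is > 6.39
This sign pattern matches Z-17.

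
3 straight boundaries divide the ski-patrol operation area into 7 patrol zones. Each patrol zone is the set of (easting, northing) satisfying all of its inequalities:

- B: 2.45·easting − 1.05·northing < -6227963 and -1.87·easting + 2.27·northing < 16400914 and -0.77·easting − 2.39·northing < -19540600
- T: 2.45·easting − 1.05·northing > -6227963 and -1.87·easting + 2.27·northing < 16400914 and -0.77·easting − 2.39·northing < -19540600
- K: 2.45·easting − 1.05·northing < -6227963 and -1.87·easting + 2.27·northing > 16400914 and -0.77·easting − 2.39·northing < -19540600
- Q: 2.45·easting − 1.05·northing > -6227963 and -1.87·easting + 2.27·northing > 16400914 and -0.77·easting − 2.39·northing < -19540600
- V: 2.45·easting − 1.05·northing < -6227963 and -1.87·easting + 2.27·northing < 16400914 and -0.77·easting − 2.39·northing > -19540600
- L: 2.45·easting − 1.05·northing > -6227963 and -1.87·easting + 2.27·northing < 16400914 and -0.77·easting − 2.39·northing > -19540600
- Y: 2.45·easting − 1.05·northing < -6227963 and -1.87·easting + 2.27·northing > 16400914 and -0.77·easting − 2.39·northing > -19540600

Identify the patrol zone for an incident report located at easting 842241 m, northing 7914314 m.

2.45·842241 − 1.05·7914314 = -6246539.250, which is < -6227963
-1.87·842241 + 2.27·7914314 = 16390502.110, which is < 16400914
-0.77·842241 − 2.39·7914314 = -19563736.030, which is < -19540600
This sign pattern matches B.

B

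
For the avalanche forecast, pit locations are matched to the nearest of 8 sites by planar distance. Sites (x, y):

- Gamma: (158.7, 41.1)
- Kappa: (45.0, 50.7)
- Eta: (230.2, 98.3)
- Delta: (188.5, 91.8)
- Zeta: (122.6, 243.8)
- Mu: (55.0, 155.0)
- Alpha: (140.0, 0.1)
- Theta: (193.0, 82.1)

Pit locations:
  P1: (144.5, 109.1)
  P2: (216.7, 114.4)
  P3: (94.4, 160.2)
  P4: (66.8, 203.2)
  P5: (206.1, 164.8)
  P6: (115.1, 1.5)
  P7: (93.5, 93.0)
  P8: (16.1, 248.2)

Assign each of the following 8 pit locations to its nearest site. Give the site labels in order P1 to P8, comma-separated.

Delta, Eta, Mu, Mu, Eta, Alpha, Kappa, Mu

P1 → Delta (d²=2235.29)
P2 → Eta (d²=441.46)
P3 → Mu (d²=1579.40)
P4 → Mu (d²=2462.48)
P5 → Eta (d²=5003.06)
P6 → Alpha (d²=621.97)
P7 → Kappa (d²=4141.54)
P8 → Mu (d²=10199.45)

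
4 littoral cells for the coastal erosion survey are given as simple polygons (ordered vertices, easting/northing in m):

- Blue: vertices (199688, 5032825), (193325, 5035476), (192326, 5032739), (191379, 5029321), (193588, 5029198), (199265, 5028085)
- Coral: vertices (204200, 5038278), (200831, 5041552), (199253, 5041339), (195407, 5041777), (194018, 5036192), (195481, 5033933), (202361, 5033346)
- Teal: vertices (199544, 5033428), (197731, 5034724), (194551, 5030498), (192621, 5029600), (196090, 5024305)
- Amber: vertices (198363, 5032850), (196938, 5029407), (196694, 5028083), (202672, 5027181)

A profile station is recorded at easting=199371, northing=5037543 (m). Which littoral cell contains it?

Coral

Cast a ray rightward from (199371, 5037543). For each polygon, the edges (by vertex number in listed order) whose endpoints lie on opposite sides of northing = 5037543, where each meets that height, and whether that is right or left of the point:
Blue: no edge straddles that height → 0 crossings.
Coral: 4–5 at easting≈194354.0 (left), 7–1 at easting≈203925.9 (right) → 1 crossing.
Teal: no edge straddles that height → 0 crossings.
Amber: no edge straddles that height → 0 crossings.
Only Coral has an odd count, so the point is inside Coral.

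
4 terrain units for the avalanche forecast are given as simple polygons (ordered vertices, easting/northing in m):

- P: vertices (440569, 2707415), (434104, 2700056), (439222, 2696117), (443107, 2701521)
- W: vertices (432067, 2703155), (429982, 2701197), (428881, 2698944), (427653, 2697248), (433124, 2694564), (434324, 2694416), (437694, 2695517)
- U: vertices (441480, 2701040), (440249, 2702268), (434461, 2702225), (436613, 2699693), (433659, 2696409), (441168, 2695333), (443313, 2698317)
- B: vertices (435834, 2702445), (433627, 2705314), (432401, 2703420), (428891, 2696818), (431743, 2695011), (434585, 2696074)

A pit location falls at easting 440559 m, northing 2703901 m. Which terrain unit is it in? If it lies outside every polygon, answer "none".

P

Cast a ray rightward from (440559, 2703901). For each polygon, the edges (by vertex number in listed order) whose endpoints lie on opposite sides of northing = 2703901, where each meets that height, and whether that is right or left of the point:
P: 1–2 at easting≈437481.9 (left), 4–1 at easting≈442082.2 (right) → 1 crossing.
W: no edge straddles that height → 0 crossings.
U: no edge straddles that height → 0 crossings.
B: 1–2 at easting≈434714.0 (left), 2–3 at easting≈432712.4 (left) → 0 crossings.
Only P has an odd count, so the point is inside P.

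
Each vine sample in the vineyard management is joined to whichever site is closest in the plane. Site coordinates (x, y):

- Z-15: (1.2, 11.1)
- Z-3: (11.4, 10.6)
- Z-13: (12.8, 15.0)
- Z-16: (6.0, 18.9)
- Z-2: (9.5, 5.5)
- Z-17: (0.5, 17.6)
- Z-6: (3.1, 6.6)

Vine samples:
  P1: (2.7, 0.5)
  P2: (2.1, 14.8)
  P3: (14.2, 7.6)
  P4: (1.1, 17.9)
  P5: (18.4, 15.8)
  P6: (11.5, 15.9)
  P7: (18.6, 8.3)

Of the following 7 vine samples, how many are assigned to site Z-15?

P1 → Z-6
P2 → Z-17
P3 → Z-3
P4 → Z-17
P5 → Z-13
P6 → Z-13
P7 → Z-3
0 of the 7 go to Z-15.

0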